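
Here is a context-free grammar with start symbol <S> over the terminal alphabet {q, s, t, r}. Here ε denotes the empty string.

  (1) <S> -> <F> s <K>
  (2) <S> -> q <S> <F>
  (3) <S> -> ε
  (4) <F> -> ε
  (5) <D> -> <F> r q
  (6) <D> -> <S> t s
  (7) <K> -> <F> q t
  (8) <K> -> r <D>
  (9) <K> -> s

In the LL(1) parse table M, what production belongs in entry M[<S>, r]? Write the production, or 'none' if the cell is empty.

FIRST(<F>) = {ε}
FIRST(<S>) = {ε, q, s}  (via <F> s <K>)
FIRST(<K>) = {q, r, s}  (via <F> q t)
FIRST(<D>) = {q, r, s, t}  (via <F> r q, <S> t s)
FOLLOW(<S>) includes $ since <S> is the start symbol.
FOLLOW(<S>): in <S>->q <S> <F>, <S> is followed by <F> with FIRST {ε}; in <S>->q <S> <F>, the suffix after <S> is nullable (adds nothing new); in <D>-><S> t s, <S> is followed by t s with FIRST {t}. Thus FOLLOW(<S>) = {$, t}.
For <S> -> <F> s <K>: FIRST(<F> s <K>) = {s}, so it goes in M[<S>, t] for t ∈ {s}.
For <S> -> q <S> <F>: FIRST(q <S> <F>) = {q}, so it goes in M[<S>, t] for t ∈ {q}.
For <S> -> ε: FIRST(ε) = {ε}, so it goes in M[<S>, t] for t ∈ {}; since ε ∈ FIRST, also for every t ∈ FOLLOW(<S>) = {$, t}.
None of these place a production in M[<S>, r].

none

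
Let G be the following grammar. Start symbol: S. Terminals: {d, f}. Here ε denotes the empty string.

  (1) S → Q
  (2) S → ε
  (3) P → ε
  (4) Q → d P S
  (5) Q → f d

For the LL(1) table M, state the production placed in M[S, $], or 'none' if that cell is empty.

S → ε

FIRST(P): from P→ε we get {ε}. So FIRST(P) = {ε}.
FIRST(Q): from Q→d P S we get {d}; from Q→f d we get {f}. So FIRST(Q) = {d, f}.
FIRST(S): from S→Q we get {d, f}; from S→ε we get {ε}. So FIRST(S) = {ε, d, f}.
FOLLOW(S) includes $ since S is the start symbol.
FOLLOW(S): in Q→d P S, the suffix after S is empty, so FOLLOW(S) ⊇ FOLLOW(Q) = {$}. Thus FOLLOW(S) = {$}.
FOLLOW(Q): in S→Q, the suffix after Q is empty, so FOLLOW(Q) ⊇ FOLLOW(S) = {$}. Thus FOLLOW(Q) = {$}.
For S → Q: FIRST(Q) = {d, f}, so it goes in M[S, t] for t ∈ {d, f}.
For S → ε: FIRST(ε) = {ε}, so it goes in M[S, t] for t ∈ {}; since ε ∈ FIRST, also for every t ∈ FOLLOW(S) = {$}.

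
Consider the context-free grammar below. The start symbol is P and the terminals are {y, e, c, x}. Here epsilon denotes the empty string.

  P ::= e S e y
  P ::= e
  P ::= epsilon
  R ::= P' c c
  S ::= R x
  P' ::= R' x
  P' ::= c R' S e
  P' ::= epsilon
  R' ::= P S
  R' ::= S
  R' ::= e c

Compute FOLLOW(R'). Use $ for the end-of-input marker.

{c, e, x}

FIRST(P): from P::=e S e y we get {e}; from P::=e we get {e}; from P::=epsilon we get {epsilon}. So FIRST(P) = {epsilon, e}.
FIRST(R): from R::=P' c c we get {c, e}. So FIRST(R) = {c, e}.
FIRST(S): from S::=R x we get {c, e}. So FIRST(S) = {c, e}.
FIRST(R'): from R'::=P S we get {c, e}; from R'::=S we get {c, e}; from R'::=e c we get {e}. So FIRST(R') = {c, e}.
FIRST(P'): from P'::=R' x we get {c, e}; from P'::=c R' S e we get {c}; from P'::=epsilon we get {epsilon}. So FIRST(P') = {epsilon, c, e}.
FOLLOW(P) includes $ since P is the start symbol.
FOLLOW(P): in R'::=P S, P is followed by S with FIRST {c, e}. Thus FOLLOW(P) = {$, c, e}.
FOLLOW(R): in S::=R x, R is followed by x with FIRST {x}. Thus FOLLOW(R) = {x}.
FOLLOW(P'): in R::=P' c c, P' is followed by c c with FIRST {c}. Thus FOLLOW(P') = {c}.
FOLLOW(R'): in P'::=R' x, R' is followed by x with FIRST {x}; in P'::=c R' S e, R' is followed by S e with FIRST {c, e}. Thus FOLLOW(R') = {c, e, x}.
FOLLOW(S): in P::=e S e y, S is followed by e y with FIRST {e}; in P'::=c R' S e, S is followed by e with FIRST {e}; in R'::=P S, the suffix after S is empty, so FOLLOW(S) ⊇ FOLLOW(R') = {c, e, x}; in R'::=S, the suffix after S is empty, so FOLLOW(S) ⊇ FOLLOW(R') = {c, e, x}. Thus FOLLOW(S) = {c, e, x}.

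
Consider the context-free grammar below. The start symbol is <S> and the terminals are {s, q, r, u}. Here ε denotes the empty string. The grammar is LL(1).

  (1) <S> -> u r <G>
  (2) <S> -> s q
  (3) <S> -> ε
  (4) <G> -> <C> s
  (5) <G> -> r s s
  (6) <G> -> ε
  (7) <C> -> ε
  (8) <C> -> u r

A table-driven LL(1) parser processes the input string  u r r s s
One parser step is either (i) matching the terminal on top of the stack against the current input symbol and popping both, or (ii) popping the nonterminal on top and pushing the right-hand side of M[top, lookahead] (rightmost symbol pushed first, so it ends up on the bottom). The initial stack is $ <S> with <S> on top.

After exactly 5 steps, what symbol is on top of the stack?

s

     Stack      Input        Action
  1  $ <S>      u r r s s $  expand <S> -> u r <G>
  2  $ <G> r u  u r r s s $  match u
  3  $ <G> r    r r s s $    match r
  4  $ <G>      r s s $      expand <G> -> r s s
  5  $ s s r    r s s $      match r
Stack after step 5: $ s s (top = s).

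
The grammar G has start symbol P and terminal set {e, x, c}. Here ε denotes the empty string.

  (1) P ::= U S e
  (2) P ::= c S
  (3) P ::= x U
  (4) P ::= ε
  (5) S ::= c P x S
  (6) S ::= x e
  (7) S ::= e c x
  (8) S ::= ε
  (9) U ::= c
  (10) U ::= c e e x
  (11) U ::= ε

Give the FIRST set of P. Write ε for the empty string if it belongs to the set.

{ε, c, e, x}

FIRST(S): from S::=c P x S we get {c}; from S::=x e we get {x}; from S::=e c x we get {e}; from S::=ε we get {ε}. So FIRST(S) = {ε, c, e, x}.
FIRST(U): from U::=c we get {c}; from U::=c e e x we get {c}; from U::=ε we get {ε}. So FIRST(U) = {ε, c}.
FIRST(P): from P::=U S e we get {c, e, x}; from P::=c S we get {c}; from P::=x U we get {x}; from P::=ε we get {ε}. So FIRST(P) = {ε, c, e, x}.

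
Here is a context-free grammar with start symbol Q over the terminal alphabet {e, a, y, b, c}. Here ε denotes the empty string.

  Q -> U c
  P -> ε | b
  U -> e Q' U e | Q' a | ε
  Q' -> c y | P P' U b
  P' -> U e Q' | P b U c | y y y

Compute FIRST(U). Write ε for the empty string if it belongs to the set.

{ε, b, c, e, y}

FIRST(P) = {ε, b}
FIRST(Q) = {b, c, e, y}  (via U c)
FIRST(U) = {ε, b, c, e, y}  (via Q' a)
FIRST(P') = {b, c, e, y}  (via U e Q', P b U c)
FIRST(Q') = {b, c, e, y}  (via P P' U b)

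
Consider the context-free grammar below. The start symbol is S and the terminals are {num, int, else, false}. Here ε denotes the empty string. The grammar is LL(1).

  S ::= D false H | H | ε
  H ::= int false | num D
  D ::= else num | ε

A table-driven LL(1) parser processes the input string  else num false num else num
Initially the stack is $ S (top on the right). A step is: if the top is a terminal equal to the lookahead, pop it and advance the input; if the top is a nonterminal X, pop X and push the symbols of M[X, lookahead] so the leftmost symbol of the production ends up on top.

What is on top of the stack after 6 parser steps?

step 1: stack=$ S  input=else num false num else num $  — expand S ::= D false H
step 2: stack=$ H false D  input=else num false num else num $  — expand D ::= else num
step 3: stack=$ H false num else  input=else num false num else num $  — match else
step 4: stack=$ H false num  input=num false num else num $  — match num
step 5: stack=$ H false  input=false num else num $  — match false
step 6: stack=$ H  input=num else num $  — expand H ::= num D
Stack after step 6: $ D num (top = num).

num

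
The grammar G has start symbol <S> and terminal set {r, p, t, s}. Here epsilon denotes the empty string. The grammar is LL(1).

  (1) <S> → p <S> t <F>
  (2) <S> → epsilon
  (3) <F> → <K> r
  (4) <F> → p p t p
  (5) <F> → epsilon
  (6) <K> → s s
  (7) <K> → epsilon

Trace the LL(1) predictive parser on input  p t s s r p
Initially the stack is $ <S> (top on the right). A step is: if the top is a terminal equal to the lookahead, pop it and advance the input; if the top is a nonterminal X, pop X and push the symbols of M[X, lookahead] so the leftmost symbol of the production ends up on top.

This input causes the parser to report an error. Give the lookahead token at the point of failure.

step 1: stack=$ <S>  input=p t s s r p $  — expand <S> → p <S> t <F>
step 2: stack=$ <F> t <S> p  input=p t s s r p $  — match p
step 3: stack=$ <F> t <S>  input=t s s r p $  — expand <S> → epsilon
step 4: stack=$ <F> t  input=t s s r p $  — match t
step 5: stack=$ <F>  input=s s r p $  — expand <F> → <K> r
step 6: stack=$ r <K>  input=s s r p $  — expand <K> → s s
step 7: stack=$ r s s  input=s s r p $  — match s
step 8: stack=$ r s  input=s r p $  — match s
step 9: stack=$ r  input=r p $  — match r
step 10: stack=$  input=p $  — error: stack empty but input remains

p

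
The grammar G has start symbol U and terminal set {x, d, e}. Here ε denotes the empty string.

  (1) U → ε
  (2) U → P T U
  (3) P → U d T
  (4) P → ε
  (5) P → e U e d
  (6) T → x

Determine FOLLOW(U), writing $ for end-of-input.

{$, d, e}

FIRST(T) = {x}
FIRST(U) = {ε, d, e, x}  (via P T U)
FIRST(P) = {ε, d, e, x}  (via U d T)
FOLLOW(U) includes $ since U is the start symbol.
FOLLOW(U): in U→P T U, the suffix after U is empty (adds nothing new); in P→U d T, U is followed by d T with FIRST {d}; in P→e U e d, U is followed by e d with FIRST {e}. Thus FOLLOW(U) = {$, d, e}.
FOLLOW(P): in U→P T U, P is followed by T U with FIRST {x}. Thus FOLLOW(P) = {x}.
FOLLOW(T): in U→P T U, T is followed by U with FIRST {ε, d, e, x}; in U→P T U, the suffix after T is nullable, so FOLLOW(T) ⊇ FOLLOW(U) = {$, d, e}; in P→U d T, the suffix after T is empty, so FOLLOW(T) ⊇ FOLLOW(P) = {x}. Thus FOLLOW(T) = {$, d, e, x}.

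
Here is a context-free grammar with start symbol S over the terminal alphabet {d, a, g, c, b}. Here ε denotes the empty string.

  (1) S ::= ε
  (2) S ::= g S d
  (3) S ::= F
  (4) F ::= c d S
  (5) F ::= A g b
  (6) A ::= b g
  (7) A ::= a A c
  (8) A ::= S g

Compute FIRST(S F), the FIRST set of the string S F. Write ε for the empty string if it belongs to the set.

{a, b, c, g}

FIRST(S): from S::=ε we get {ε}; from S::=g S d we get {g}; from S::=F we get {a, b, c, g}. So FIRST(S) = {ε, a, b, c, g}.
FIRST(A): from A::=b g we get {b}; from A::=a A c we get {a}; from A::=S g we get {a, b, c, g}. So FIRST(A) = {a, b, c, g}.
FIRST(F): from F::=c d S we get {c}; from F::=A g b we get {a, b, c, g}. So FIRST(F) = {a, b, c, g}.
FIRST(S F): take FIRST of each symbol in turn, carrying on past any symbol whose FIRST contains ε; result {a, b, c, g}.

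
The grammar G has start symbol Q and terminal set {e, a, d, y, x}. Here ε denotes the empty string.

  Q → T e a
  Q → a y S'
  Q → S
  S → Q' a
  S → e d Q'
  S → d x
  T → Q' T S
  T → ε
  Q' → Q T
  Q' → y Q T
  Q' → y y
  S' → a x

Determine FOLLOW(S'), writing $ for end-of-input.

{$, a, d, e, y}

FIRST(S'): from S'→a x we get {a}. So FIRST(S') = {a}.
FIRST(Q): from Q→T e a we get {a, d, e, y}; from Q→a y S' we get {a}; from Q→S we get {a, d, e, y}. So FIRST(Q) = {a, d, e, y}.
FIRST(Q'): from Q'→Q T we get {a, d, e, y}; from Q'→y Q T we get {y}; from Q'→y y we get {y}. So FIRST(Q') = {a, d, e, y}.
FIRST(S): from S→Q' a we get {a, d, e, y}; from S→e d Q' we get {e}; from S→d x we get {d}. So FIRST(S) = {a, d, e, y}.
FIRST(T): from T→Q' T S we get {a, d, e, y}; from T→ε we get {ε}. So FIRST(T) = {ε, a, d, e, y}.
FOLLOW(Q) includes $ since Q is the start symbol.
FOLLOW(Q): in Q'→Q T, Q is followed by T with FIRST {ε, a, d, e, y}; in Q'→Q T, the suffix after Q is nullable, so FOLLOW(Q) ⊇ FOLLOW(Q') = {$, a, d, e, y}; in Q'→y Q T, Q is followed by T with FIRST {ε, a, d, e, y}; in Q'→y Q T, the suffix after Q is nullable, so FOLLOW(Q) ⊇ FOLLOW(Q') = {$, a, d, e, y}. Thus FOLLOW(Q) = {$, a, d, e, y}.
FOLLOW(S'): in Q→a y S', the suffix after S' is empty, so FOLLOW(S') ⊇ FOLLOW(Q) = {$, a, d, e, y}. Thus FOLLOW(S') = {$, a, d, e, y}.
FOLLOW(S): in Q→S, the suffix after S is empty, so FOLLOW(S) ⊇ FOLLOW(Q) = {$, a, d, e, y}; in T→Q' T S, the suffix after S is empty, so FOLLOW(S) ⊇ FOLLOW(T) = {$, a, d, e, y}. Thus FOLLOW(S) = {$, a, d, e, y}.
FOLLOW(Q'): in S→Q' a, Q' is followed by a with FIRST {a}; in S→e d Q', the suffix after Q' is empty, so FOLLOW(Q') ⊇ FOLLOW(S) = {$, a, d, e, y}; in T→Q' T S, Q' is followed by T S with FIRST {a, d, e, y}. Thus FOLLOW(Q') = {$, a, d, e, y}.
FOLLOW(T): in Q→T e a, T is followed by e a with FIRST {e}; in T→Q' T S, T is followed by S with FIRST {a, d, e, y}; in Q'→Q T, the suffix after T is empty, so FOLLOW(T) ⊇ FOLLOW(Q') = {$, a, d, e, y}; in Q'→y Q T, the suffix after T is empty, so FOLLOW(T) ⊇ FOLLOW(Q') = {$, a, d, e, y}. Thus FOLLOW(T) = {$, a, d, e, y}.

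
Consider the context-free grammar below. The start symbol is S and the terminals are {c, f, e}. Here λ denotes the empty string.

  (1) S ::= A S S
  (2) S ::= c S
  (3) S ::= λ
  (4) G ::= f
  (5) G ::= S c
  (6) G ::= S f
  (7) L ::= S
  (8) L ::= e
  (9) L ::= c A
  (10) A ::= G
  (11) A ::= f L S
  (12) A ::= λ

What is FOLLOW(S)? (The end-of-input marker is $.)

{$, c, f}

FIRST(S) = {λ, c, f}  (via A S S)
FIRST(G) = {c, f}  (via S c, S f)
FIRST(L) = {λ, c, e, f}  (via S)
FIRST(A) = {λ, c, f}  (via G)
FOLLOW(S) includes $ since S is the start symbol.
FOLLOW(S): in S::=A S S (occurrence 1), S is followed by S with FIRST {λ, c, f}; in S::=A S S (occurrence 1), the suffix after S is nullable (adds nothing new); in S::=A S S (occurrence 2), the suffix after S is empty (adds nothing new); in S::=c S, the suffix after S is empty (adds nothing new); in G::=S c, S is followed by c with FIRST {c}; in G::=S f, S is followed by f with FIRST {f}; in L::=S, the suffix after S is empty, so FOLLOW(S) ⊇ FOLLOW(L) = {$, c, f}; in A::=f L S, the suffix after S is empty, so FOLLOW(S) ⊇ FOLLOW(A) = {$, c, f}. Thus FOLLOW(S) = {$, c, f}.
FOLLOW(G): in A::=G, the suffix after G is empty, so FOLLOW(G) ⊇ FOLLOW(A) = {$, c, f}. Thus FOLLOW(G) = {$, c, f}.
FOLLOW(L): in A::=f L S, L is followed by S with FIRST {λ, c, f}; in A::=f L S, the suffix after L is nullable, so FOLLOW(L) ⊇ FOLLOW(A) = {$, c, f}. Thus FOLLOW(L) = {$, c, f}.
FOLLOW(A): in S::=A S S, A is followed by S S with FIRST {λ, c, f}; in S::=A S S, the suffix after A is nullable, so FOLLOW(A) ⊇ FOLLOW(S) = {$, c, f}; in L::=c A, the suffix after A is empty, so FOLLOW(A) ⊇ FOLLOW(L) = {$, c, f}. Thus FOLLOW(A) = {$, c, f}.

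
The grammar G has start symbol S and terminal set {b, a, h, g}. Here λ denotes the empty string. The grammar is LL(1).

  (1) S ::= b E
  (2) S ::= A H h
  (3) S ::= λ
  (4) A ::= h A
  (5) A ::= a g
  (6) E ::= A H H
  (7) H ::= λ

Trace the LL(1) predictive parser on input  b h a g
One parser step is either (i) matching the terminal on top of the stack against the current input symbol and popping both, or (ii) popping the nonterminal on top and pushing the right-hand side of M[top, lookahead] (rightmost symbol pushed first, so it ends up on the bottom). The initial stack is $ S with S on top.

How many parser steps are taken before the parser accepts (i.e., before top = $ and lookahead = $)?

step 1: stack=$ S  input=b h a g $  — expand S ::= b E
step 2: stack=$ E b  input=b h a g $  — match b
step 3: stack=$ E  input=h a g $  — expand E ::= A H H
step 4: stack=$ H H A  input=h a g $  — expand A ::= h A
step 5: stack=$ H H A h  input=h a g $  — match h
step 6: stack=$ H H A  input=a g $  — expand A ::= a g
step 7: stack=$ H H g a  input=a g $  — match a
step 8: stack=$ H H g  input=g $  — match g
step 9: stack=$ H H  input=$  — expand H ::= λ
step 10: stack=$ H  input=$  — expand H ::= λ
Accept reached after 10 steps.

10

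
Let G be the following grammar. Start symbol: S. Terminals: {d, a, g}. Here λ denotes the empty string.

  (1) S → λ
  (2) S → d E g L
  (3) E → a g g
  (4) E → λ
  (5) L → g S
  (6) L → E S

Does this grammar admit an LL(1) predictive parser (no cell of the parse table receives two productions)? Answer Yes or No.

Yes

FIRST(S) = {λ, d}
FIRST(E) = {λ, a}
FIRST(L) = {λ, a, d, g}
FOLLOW(S) = {$}
FOLLOW(E) = {$, d, g}
FOLLOW(L) = {$}
Each cell of M receives at most one production.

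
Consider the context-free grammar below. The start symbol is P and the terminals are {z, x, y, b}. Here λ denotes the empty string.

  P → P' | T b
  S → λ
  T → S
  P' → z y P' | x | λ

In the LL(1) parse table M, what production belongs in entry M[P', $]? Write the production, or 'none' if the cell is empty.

P' → λ

FIRST(S): from S→λ we get {λ}. So FIRST(S) = {λ}.
FIRST(P'): from P'→z y P' we get {z}; from P'→x we get {x}; from P'→λ we get {λ}. So FIRST(P') = {λ, x, z}.
FIRST(T): from T→S we get {λ}. So FIRST(T) = {λ}.
FIRST(P): from P→P' we get {λ, x, z}; from P→T b we get {b}. So FIRST(P) = {λ, b, x, z}.
FOLLOW(P) includes $ since P is the start symbol.
FOLLOW(P): P appears on no right-hand side. Thus FOLLOW(P) = {$}.
FOLLOW(P'): in P→P', the suffix after P' is empty, so FOLLOW(P') ⊇ FOLLOW(P) = {$}; in P'→z y P', the suffix after P' is empty (adds nothing new). Thus FOLLOW(P') = {$}.
For P' → z y P': FIRST(z y P') = {z}, so it goes in M[P', t] for t ∈ {z}.
For P' → x: FIRST(x) = {x}, so it goes in M[P', t] for t ∈ {x}.
For P' → λ: FIRST(λ) = {λ}, so it goes in M[P', t] for t ∈ {}; since λ ∈ FIRST, also for every t ∈ FOLLOW(P') = {$}.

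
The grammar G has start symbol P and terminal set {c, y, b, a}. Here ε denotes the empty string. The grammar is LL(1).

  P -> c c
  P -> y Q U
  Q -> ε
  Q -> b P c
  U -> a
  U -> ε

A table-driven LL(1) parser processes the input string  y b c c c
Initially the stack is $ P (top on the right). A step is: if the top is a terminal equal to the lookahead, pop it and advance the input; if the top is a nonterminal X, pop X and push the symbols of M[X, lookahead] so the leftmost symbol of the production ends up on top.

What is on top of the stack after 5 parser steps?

     Stack      Input        Action
  1  $ P        y b c c c $  expand P -> y Q U
  2  $ U Q y    y b c c c $  match y
  3  $ U Q      b c c c $    expand Q -> b P c
  4  $ U c P b  b c c c $    match b
  5  $ U c P    c c c $      expand P -> c c
Stack after step 5: $ U c c c (top = c).

c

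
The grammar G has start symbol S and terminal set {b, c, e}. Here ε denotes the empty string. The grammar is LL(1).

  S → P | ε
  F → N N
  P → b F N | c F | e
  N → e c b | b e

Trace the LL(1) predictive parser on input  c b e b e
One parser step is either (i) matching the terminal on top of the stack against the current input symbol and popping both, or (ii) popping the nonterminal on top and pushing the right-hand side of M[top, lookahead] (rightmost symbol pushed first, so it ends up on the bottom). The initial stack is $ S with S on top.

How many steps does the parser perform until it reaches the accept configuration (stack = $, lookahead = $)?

step 1: stack=$ S  input=c b e b e $  — expand S → P
step 2: stack=$ P  input=c b e b e $  — expand P → c F
step 3: stack=$ F c  input=c b e b e $  — match c
step 4: stack=$ F  input=b e b e $  — expand F → N N
step 5: stack=$ N N  input=b e b e $  — expand N → b e
step 6: stack=$ N e b  input=b e b e $  — match b
step 7: stack=$ N e  input=e b e $  — match e
step 8: stack=$ N  input=b e $  — expand N → b e
step 9: stack=$ e b  input=b e $  — match b
step 10: stack=$ e  input=e $  — match e
Accept reached after 10 steps.

10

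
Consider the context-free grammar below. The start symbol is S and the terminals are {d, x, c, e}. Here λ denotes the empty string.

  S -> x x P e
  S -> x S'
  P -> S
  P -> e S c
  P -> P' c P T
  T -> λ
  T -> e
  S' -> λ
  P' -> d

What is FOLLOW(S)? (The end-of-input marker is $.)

FIRST(S): from S->x x P e we get {x}; from S->x S' we get {x}. So FIRST(S) = {x}.
FIRST(T): from T->λ we get {λ}; from T->e we get {e}. So FIRST(T) = {λ, e}.
FIRST(S'): from S'->λ we get {λ}. So FIRST(S') = {λ}.
FIRST(P'): from P'->d we get {d}. So FIRST(P') = {d}.
FIRST(P): from P->S we get {x}; from P->e S c we get {e}; from P->P' c P T we get {d}. So FIRST(P) = {d, e, x}.
FOLLOW(S) includes $ since S is the start symbol.
FOLLOW(P): in S->x x P e, P is followed by e with FIRST {e}; in P->P' c P T, P is followed by T with FIRST {λ, e}; in P->P' c P T, the suffix after P is nullable (adds nothing new). Thus FOLLOW(P) = {e}.
FOLLOW(S): in P->S, the suffix after S is empty, so FOLLOW(S) ⊇ FOLLOW(P) = {e}; in P->e S c, S is followed by c with FIRST {c}. Thus FOLLOW(S) = {$, c, e}.
FOLLOW(T): in P->P' c P T, the suffix after T is empty, so FOLLOW(T) ⊇ FOLLOW(P) = {e}. Thus FOLLOW(T) = {e}.
FOLLOW(S'): in S->x S', the suffix after S' is empty, so FOLLOW(S') ⊇ FOLLOW(S) = {$, c, e}. Thus FOLLOW(S') = {$, c, e}.
FOLLOW(P'): in P->P' c P T, P' is followed by c P T with FIRST {c}. Thus FOLLOW(P') = {c}.

{$, c, e}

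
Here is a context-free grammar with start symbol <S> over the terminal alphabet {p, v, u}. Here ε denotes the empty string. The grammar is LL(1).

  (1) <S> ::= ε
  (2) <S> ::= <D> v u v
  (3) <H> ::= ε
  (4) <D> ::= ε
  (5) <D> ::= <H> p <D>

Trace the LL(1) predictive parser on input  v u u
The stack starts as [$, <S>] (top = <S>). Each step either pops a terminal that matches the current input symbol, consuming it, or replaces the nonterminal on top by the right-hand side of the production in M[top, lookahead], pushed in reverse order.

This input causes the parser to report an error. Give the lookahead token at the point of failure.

     Stack        Input    Action
  1  $ <S>        v u u $  expand <S> ::= <D> v u v
  2  $ v u v <D>  v u u $  expand <D> ::= ε
  3  $ v u v      v u u $  match v
  4  $ v u        u u $    match u
  5  $ v          u $      error: top is terminal v but lookahead is u

u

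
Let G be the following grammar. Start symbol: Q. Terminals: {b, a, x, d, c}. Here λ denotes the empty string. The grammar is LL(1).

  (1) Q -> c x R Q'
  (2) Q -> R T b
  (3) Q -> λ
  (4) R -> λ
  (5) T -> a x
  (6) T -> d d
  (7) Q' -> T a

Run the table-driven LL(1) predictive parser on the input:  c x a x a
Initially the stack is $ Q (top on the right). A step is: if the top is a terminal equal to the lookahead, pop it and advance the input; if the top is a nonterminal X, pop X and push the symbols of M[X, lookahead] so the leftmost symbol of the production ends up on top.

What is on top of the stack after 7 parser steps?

step 1: stack=$ Q  input=c x a x a $  — expand Q -> c x R Q'
step 2: stack=$ Q' R x c  input=c x a x a $  — match c
step 3: stack=$ Q' R x  input=x a x a $  — match x
step 4: stack=$ Q' R  input=a x a $  — expand R -> λ
step 5: stack=$ Q'  input=a x a $  — expand Q' -> T a
step 6: stack=$ a T  input=a x a $  — expand T -> a x
step 7: stack=$ a x a  input=a x a $  — match a
Stack after step 7: $ a x (top = x).

x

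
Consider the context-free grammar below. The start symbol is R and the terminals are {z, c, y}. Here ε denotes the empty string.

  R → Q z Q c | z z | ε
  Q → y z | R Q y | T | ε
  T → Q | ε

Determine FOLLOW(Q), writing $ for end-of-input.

{c, y, z}

FIRST(R) = {ε, y, z}  (via Q z Q c)
FIRST(Q) = {ε, y, z}  (via R Q y, T)
FIRST(T) = {ε, y, z}  (via Q)
FOLLOW(R) includes $ since R is the start symbol.
FOLLOW(R): in Q→R Q y, R is followed by Q y with FIRST {y, z}. Thus FOLLOW(R) = {$, y, z}.
FOLLOW(Q): in R→Q z Q c (occurrence 1), Q is followed by z Q c with FIRST {z}; in R→Q z Q c (occurrence 2), Q is followed by c with FIRST {c}; in Q→R Q y, Q is followed by y with FIRST {y}; in T→Q, the suffix after Q is empty, so FOLLOW(Q) ⊇ FOLLOW(T) = {c, y, z}. Thus FOLLOW(Q) = {c, y, z}.
FOLLOW(T): in Q→T, the suffix after T is empty, so FOLLOW(T) ⊇ FOLLOW(Q) = {c, y, z}. Thus FOLLOW(T) = {c, y, z}.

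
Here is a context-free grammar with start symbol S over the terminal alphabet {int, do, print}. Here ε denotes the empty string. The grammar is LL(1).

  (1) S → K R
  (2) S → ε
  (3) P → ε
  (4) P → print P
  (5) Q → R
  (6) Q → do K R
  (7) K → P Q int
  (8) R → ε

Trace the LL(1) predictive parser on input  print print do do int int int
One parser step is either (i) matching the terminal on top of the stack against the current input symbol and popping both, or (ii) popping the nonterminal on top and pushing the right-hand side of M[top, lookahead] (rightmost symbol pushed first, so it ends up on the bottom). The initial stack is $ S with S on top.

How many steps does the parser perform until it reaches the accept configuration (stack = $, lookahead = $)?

23

step 1: stack=$ S  input=print print do do int int int $  — expand S → K R
step 2: stack=$ R K  input=print print do do int int int $  — expand K → P Q int
step 3: stack=$ R int Q P  input=print print do do int int int $  — expand P → print P
step 4: stack=$ R int Q P print  input=print print do do int int int $  — match print
step 5: stack=$ R int Q P  input=print do do int int int $  — expand P → print P
step 6: stack=$ R int Q P print  input=print do do int int int $  — match print
step 7: stack=$ R int Q P  input=do do int int int $  — expand P → ε
step 8: stack=$ R int Q  input=do do int int int $  — expand Q → do K R
step 9: stack=$ R int R K do  input=do do int int int $  — match do
step 10: stack=$ R int R K  input=do int int int $  — expand K → P Q int
step 11: stack=$ R int R int Q P  input=do int int int $  — expand P → ε
step 12: stack=$ R int R int Q  input=do int int int $  — expand Q → do K R
step 13: stack=$ R int R int R K do  input=do int int int $  — match do
step 14: stack=$ R int R int R K  input=int int int $  — expand K → P Q int
step 15: stack=$ R int R int R int Q P  input=int int int $  — expand P → ε
step 16: stack=$ R int R int R int Q  input=int int int $  — expand Q → R
step 17: stack=$ R int R int R int R  input=int int int $  — expand R → ε
step 18: stack=$ R int R int R int  input=int int int $  — match int
step 19: stack=$ R int R int R  input=int int $  — expand R → ε
step 20: stack=$ R int R int  input=int int $  — match int
step 21: stack=$ R int R  input=int $  — expand R → ε
step 22: stack=$ R int  input=int $  — match int
step 23: stack=$ R  input=$  — expand R → ε
Accept reached after 23 steps.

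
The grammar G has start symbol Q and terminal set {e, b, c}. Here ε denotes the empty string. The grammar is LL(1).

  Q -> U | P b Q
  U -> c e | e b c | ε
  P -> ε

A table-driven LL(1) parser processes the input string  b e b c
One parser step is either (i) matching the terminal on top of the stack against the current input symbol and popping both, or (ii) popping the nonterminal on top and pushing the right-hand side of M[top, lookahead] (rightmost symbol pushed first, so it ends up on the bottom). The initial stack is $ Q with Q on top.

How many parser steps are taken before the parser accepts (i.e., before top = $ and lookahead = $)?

8

step 1: stack=$ Q  input=b e b c $  — expand Q -> P b Q
step 2: stack=$ Q b P  input=b e b c $  — expand P -> ε
step 3: stack=$ Q b  input=b e b c $  — match b
step 4: stack=$ Q  input=e b c $  — expand Q -> U
step 5: stack=$ U  input=e b c $  — expand U -> e b c
step 6: stack=$ c b e  input=e b c $  — match e
step 7: stack=$ c b  input=b c $  — match b
step 8: stack=$ c  input=c $  — match c
Accept reached after 8 steps.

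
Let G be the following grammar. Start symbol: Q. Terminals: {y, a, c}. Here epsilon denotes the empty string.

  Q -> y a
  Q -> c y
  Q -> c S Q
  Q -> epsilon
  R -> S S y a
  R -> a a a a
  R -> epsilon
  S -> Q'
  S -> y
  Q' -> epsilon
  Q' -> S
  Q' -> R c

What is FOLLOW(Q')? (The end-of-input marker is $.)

{$, a, c, y}

FIRST(Q) = {epsilon, c, y}
FIRST(R) = {epsilon, a, c, y}  (via S S y a)
FIRST(S) = {epsilon, a, c, y}  (via Q')
FIRST(Q') = {epsilon, a, c, y}  (via S, R c)
FOLLOW(Q) includes $ since Q is the start symbol.
FOLLOW(Q): in Q->c S Q, the suffix after Q is empty (adds nothing new). Thus FOLLOW(Q) = {$}.
FOLLOW(R): in Q'->R c, R is followed by c with FIRST {c}. Thus FOLLOW(R) = {c}.
FOLLOW(S): in Q->c S Q, S is followed by Q with FIRST {epsilon, c, y}; in Q->c S Q, the suffix after S is nullable, so FOLLOW(S) ⊇ FOLLOW(Q) = {$}; in R->S S y a (occurrence 1), S is followed by S y a with FIRST {a, c, y}; in R->S S y a (occurrence 2), S is followed by y a with FIRST {y}; in Q'->S, the suffix after S is empty, so FOLLOW(S) ⊇ FOLLOW(Q') = {$, a, c, y}. Thus FOLLOW(S) = {$, a, c, y}.
FOLLOW(Q'): in S->Q', the suffix after Q' is empty, so FOLLOW(Q') ⊇ FOLLOW(S) = {$, a, c, y}. Thus FOLLOW(Q') = {$, a, c, y}.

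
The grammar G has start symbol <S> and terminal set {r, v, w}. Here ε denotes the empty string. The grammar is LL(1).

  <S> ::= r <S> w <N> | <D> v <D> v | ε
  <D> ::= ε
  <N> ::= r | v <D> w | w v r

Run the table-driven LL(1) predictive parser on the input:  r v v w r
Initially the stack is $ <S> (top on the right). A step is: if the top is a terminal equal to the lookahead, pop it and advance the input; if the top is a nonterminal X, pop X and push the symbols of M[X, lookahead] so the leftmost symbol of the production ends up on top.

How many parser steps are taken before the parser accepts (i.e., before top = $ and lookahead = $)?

10

      Stack                Input        Action
   1  $ <S>                r v v w r $  expand <S> ::= r <S> w <N>
   2  $ <N> w <S> r        r v v w r $  match r
   3  $ <N> w <S>          v v w r $    expand <S> ::= <D> v <D> v
   4  $ <N> w v <D> v <D>  v v w r $    expand <D> ::= ε
   5  $ <N> w v <D> v      v v w r $    match v
   6  $ <N> w v <D>        v w r $      expand <D> ::= ε
   7  $ <N> w v            v w r $      match v
   8  $ <N> w              w r $        match w
   9  $ <N>                r $          expand <N> ::= r
  10  $ r                  r $          match r
Accept reached after 10 steps.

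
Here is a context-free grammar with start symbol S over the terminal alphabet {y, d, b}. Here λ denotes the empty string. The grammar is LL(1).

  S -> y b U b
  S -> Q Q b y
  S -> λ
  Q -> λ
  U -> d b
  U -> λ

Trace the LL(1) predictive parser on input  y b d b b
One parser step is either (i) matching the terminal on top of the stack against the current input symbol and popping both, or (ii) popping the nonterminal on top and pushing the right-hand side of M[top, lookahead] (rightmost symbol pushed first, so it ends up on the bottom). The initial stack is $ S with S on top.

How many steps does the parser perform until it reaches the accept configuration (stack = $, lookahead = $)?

step 1: stack=$ S  input=y b d b b $  — expand S -> y b U b
step 2: stack=$ b U b y  input=y b d b b $  — match y
step 3: stack=$ b U b  input=b d b b $  — match b
step 4: stack=$ b U  input=d b b $  — expand U -> d b
step 5: stack=$ b b d  input=d b b $  — match d
step 6: stack=$ b b  input=b b $  — match b
step 7: stack=$ b  input=b $  — match b
Accept reached after 7 steps.

7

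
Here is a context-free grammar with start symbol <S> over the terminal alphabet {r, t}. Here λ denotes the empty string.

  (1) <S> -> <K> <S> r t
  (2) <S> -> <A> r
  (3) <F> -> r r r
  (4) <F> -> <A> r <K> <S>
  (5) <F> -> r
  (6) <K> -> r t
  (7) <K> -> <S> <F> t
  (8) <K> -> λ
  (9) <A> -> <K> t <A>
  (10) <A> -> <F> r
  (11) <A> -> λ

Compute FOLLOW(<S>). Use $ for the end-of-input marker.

{$, r, t}

FIRST(<S>): from <S>-><K> <S> r t we get {r, t}; from <S>-><A> r we get {r, t}. So FIRST(<S>) = {r, t}.
FIRST(<K>): from <K>->r t we get {r}; from <K>-><S> <F> t we get {r, t}; from <K>->λ we get {λ}. So FIRST(<K>) = {λ, r, t}.
FIRST(<F>): from <F>->r r r we get {r}; from <F>-><A> r <K> <S> we get {r, t}; from <F>->r we get {r}. So FIRST(<F>) = {r, t}.
FIRST(<A>): from <A>-><K> t <A> we get {r, t}; from <A>-><F> r we get {r, t}; from <A>->λ we get {λ}. So FIRST(<A>) = {λ, r, t}.
FOLLOW(<S>) includes $ since <S> is the start symbol.
FOLLOW(<F>): in <K>-><S> <F> t, <F> is followed by t with FIRST {t}; in <A>-><F> r, <F> is followed by r with FIRST {r}. Thus FOLLOW(<F>) = {r, t}.
FOLLOW(<S>): in <S>-><K> <S> r t, <S> is followed by r t with FIRST {r}; in <F>-><A> r <K> <S>, the suffix after <S> is empty, so FOLLOW(<S>) ⊇ FOLLOW(<F>) = {r, t}; in <K>-><S> <F> t, <S> is followed by <F> t with FIRST {r, t}. Thus FOLLOW(<S>) = {$, r, t}.
FOLLOW(<K>): in <S>-><K> <S> r t, <K> is followed by <S> r t with FIRST {r, t}; in <F>-><A> r <K> <S>, <K> is followed by <S> with FIRST {r, t}; in <A>-><K> t <A>, <K> is followed by t <A> with FIRST {t}. Thus FOLLOW(<K>) = {r, t}.
FOLLOW(<A>): in <S>-><A> r, <A> is followed by r with FIRST {r}; in <F>-><A> r <K> <S>, <A> is followed by r <K> <S> with FIRST {r}; in <A>-><K> t <A>, the suffix after <A> is empty (adds nothing new). Thus FOLLOW(<A>) = {r}.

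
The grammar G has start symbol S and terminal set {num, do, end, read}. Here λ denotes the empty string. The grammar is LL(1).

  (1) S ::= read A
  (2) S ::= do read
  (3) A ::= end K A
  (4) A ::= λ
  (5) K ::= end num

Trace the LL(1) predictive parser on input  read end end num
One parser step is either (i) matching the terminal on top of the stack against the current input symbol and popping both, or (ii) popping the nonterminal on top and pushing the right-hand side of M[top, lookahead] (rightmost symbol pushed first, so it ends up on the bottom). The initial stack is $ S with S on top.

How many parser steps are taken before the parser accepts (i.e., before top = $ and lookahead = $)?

8

step 1: stack=$ S  input=read end end num $  — expand S ::= read A
step 2: stack=$ A read  input=read end end num $  — match read
step 3: stack=$ A  input=end end num $  — expand A ::= end K A
step 4: stack=$ A K end  input=end end num $  — match end
step 5: stack=$ A K  input=end num $  — expand K ::= end num
step 6: stack=$ A num end  input=end num $  — match end
step 7: stack=$ A num  input=num $  — match num
step 8: stack=$ A  input=$  — expand A ::= λ
Accept reached after 8 steps.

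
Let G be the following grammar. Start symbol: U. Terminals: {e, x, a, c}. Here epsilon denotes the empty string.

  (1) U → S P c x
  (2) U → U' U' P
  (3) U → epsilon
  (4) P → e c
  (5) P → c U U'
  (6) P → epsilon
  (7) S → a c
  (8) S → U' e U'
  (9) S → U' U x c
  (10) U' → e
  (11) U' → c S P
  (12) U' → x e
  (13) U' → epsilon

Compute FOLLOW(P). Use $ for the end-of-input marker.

FIRST(P): from P→e c we get {e}; from P→c U U' we get {c}; from P→epsilon we get {epsilon}. So FIRST(P) = {epsilon, c, e}.
FIRST(U'): from U'→e we get {e}; from U'→c S P we get {c}; from U'→x e we get {x}; from U'→epsilon we get {epsilon}. So FIRST(U') = {epsilon, c, e, x}.
FIRST(U): from U→S P c x we get {a, c, e, x}; from U→U' U' P we get {epsilon, c, e, x}; from U→epsilon we get {epsilon}. So FIRST(U) = {epsilon, a, c, e, x}.
FIRST(S): from S→a c we get {a}; from S→U' e U' we get {c, e, x}; from S→U' U x c we get {a, c, e, x}. So FIRST(S) = {a, c, e, x}.
FOLLOW(U) includes $ since U is the start symbol.
FOLLOW(U): in P→c U U', U is followed by U' with FIRST {epsilon, c, e, x}; in P→c U U', the suffix after U is nullable, so FOLLOW(U) ⊇ FOLLOW(P) = {$, a, c, e, x}; in S→U' U x c, U is followed by x c with FIRST {x}. Thus FOLLOW(U) = {$, a, c, e, x}.
FOLLOW(P): in U→S P c x, P is followed by c x with FIRST {c}; in U→U' U' P, the suffix after P is empty, so FOLLOW(P) ⊇ FOLLOW(U) = {$, a, c, e, x}; in U'→c S P, the suffix after P is empty, so FOLLOW(P) ⊇ FOLLOW(U') = {$, a, c, e, x}. Thus FOLLOW(P) = {$, a, c, e, x}.
FOLLOW(S): in U→S P c x, S is followed by P c x with FIRST {c, e}; in U'→c S P, S is followed by P with FIRST {epsilon, c, e}; in U'→c S P, the suffix after S is nullable, so FOLLOW(S) ⊇ FOLLOW(U') = {$, a, c, e, x}. Thus FOLLOW(S) = {$, a, c, e, x}.
FOLLOW(U'): in U→U' U' P (occurrence 1), U' is followed by U' P with FIRST {epsilon, c, e, x}; in U→U' U' P (occurrence 1), the suffix after U' is nullable, so FOLLOW(U') ⊇ FOLLOW(U) = {$, a, c, e, x}; in U→U' U' P (occurrence 2), U' is followed by P with FIRST {epsilon, c, e}; in U→U' U' P (occurrence 2), the suffix after U' is nullable, so FOLLOW(U') ⊇ FOLLOW(U) = {$, a, c, e, x}; in P→c U U', the suffix after U' is empty, so FOLLOW(U') ⊇ FOLLOW(P) = {$, a, c, e, x}; in S→U' e U' (occurrence 1), U' is followed by e U' with FIRST {e}; in S→U' e U' (occurrence 2), the suffix after U' is empty, so FOLLOW(U') ⊇ FOLLOW(S) = {$, a, c, e, x}; in S→U' U x c, U' is followed by U x c with FIRST {a, c, e, x}. Thus FOLLOW(U') = {$, a, c, e, x}.

{$, a, c, e, x}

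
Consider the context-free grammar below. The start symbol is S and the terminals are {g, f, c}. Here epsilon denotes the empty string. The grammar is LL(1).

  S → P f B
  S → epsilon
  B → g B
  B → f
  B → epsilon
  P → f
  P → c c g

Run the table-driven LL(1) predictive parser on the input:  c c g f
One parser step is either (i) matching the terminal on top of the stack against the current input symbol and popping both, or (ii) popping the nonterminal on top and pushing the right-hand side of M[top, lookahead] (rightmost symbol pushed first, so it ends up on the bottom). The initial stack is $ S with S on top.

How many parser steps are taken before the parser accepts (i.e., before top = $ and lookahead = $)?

7

     Stack        Input      Action
  1  $ S          c c g f $  expand S → P f B
  2  $ B f P      c c g f $  expand P → c c g
  3  $ B f g c c  c c g f $  match c
  4  $ B f g c    c g f $    match c
  5  $ B f g      g f $      match g
  6  $ B f        f $        match f
  7  $ B          $          expand B → epsilon
Accept reached after 7 steps.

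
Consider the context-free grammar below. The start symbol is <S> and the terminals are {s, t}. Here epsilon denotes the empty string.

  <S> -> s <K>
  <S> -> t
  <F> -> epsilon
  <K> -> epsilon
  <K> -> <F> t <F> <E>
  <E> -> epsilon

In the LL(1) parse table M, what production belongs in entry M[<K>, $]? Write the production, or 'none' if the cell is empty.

FIRST(<S>): from <S>->s <K> we get {s}; from <S>->t we get {t}. So FIRST(<S>) = {s, t}.
FIRST(<F>): from <F>->epsilon we get {epsilon}. So FIRST(<F>) = {epsilon}.
FIRST(<E>): from <E>->epsilon we get {epsilon}. So FIRST(<E>) = {epsilon}.
FIRST(<K>): from <K>->epsilon we get {epsilon}; from <K>-><F> t <F> <E> we get {t}. So FIRST(<K>) = {epsilon, t}.
FOLLOW(<S>) includes $ since <S> is the start symbol.
FOLLOW(<S>): <S> appears on no right-hand side. Thus FOLLOW(<S>) = {$}.
FOLLOW(<K>): in <S>->s <K>, the suffix after <K> is empty, so FOLLOW(<K>) ⊇ FOLLOW(<S>) = {$}. Thus FOLLOW(<K>) = {$}.
For <K> -> epsilon: FIRST(epsilon) = {epsilon}, so it goes in M[<K>, t] for t ∈ {}; since epsilon ∈ FIRST, also for every t ∈ FOLLOW(<K>) = {$}.
For <K> -> <F> t <F> <E>: FIRST(<F> t <F> <E>) = {t}, so it goes in M[<K>, t] for t ∈ {t}.

<K> -> epsilon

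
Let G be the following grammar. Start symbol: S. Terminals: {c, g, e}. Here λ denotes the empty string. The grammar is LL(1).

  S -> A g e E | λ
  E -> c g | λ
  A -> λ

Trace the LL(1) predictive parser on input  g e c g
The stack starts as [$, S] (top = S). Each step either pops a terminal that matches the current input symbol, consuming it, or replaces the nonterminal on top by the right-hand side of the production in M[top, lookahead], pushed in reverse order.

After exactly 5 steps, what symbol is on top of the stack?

step 1: stack=$ S  input=g e c g $  — expand S -> A g e E
step 2: stack=$ E e g A  input=g e c g $  — expand A -> λ
step 3: stack=$ E e g  input=g e c g $  — match g
step 4: stack=$ E e  input=e c g $  — match e
step 5: stack=$ E  input=c g $  — expand E -> c g
Stack after step 5: $ g c (top = c).

c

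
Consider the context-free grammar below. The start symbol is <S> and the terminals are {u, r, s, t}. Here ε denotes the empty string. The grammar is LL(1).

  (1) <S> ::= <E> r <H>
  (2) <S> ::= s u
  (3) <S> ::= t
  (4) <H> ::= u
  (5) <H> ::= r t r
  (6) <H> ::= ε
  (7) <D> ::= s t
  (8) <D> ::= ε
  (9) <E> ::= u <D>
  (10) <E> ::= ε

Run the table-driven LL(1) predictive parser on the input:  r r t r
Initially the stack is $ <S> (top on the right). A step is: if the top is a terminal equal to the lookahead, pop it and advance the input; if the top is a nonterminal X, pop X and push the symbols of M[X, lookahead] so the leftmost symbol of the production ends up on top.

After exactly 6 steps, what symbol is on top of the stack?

r

step 1: stack=$ <S>  input=r r t r $  — expand <S> ::= <E> r <H>
step 2: stack=$ <H> r <E>  input=r r t r $  — expand <E> ::= ε
step 3: stack=$ <H> r  input=r r t r $  — match r
step 4: stack=$ <H>  input=r t r $  — expand <H> ::= r t r
step 5: stack=$ r t r  input=r t r $  — match r
step 6: stack=$ r t  input=t r $  — match t
Stack after step 6: $ r (top = r).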